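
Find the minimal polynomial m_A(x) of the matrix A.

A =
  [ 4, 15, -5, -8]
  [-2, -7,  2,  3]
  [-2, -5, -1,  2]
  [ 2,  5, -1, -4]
x^3 + 6*x^2 + 12*x + 8

The characteristic polynomial is χ_A(x) = (x + 2)^4, so the eigenvalues are known. The minimal polynomial is
  m_A(x) = Π_λ (x − λ)^{k_λ}
where k_λ is the size of the *largest* Jordan block for λ (equivalently, the smallest k with (A − λI)^k v = 0 for every generalised eigenvector v of λ).

  λ = -2: largest Jordan block has size 3, contributing (x + 2)^3

So m_A(x) = (x + 2)^3 = x^3 + 6*x^2 + 12*x + 8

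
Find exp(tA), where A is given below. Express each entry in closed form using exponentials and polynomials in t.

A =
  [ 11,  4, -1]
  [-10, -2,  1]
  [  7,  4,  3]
e^{tA} =
  [t^2*exp(4*t) + 7*t*exp(4*t) + exp(4*t), 4*t*exp(4*t), -t^2*exp(4*t) - t*exp(4*t)]
  [-3*t^2*exp(4*t)/2 - 10*t*exp(4*t), -6*t*exp(4*t) + exp(4*t), 3*t^2*exp(4*t)/2 + t*exp(4*t)]
  [t^2*exp(4*t) + 7*t*exp(4*t), 4*t*exp(4*t), -t^2*exp(4*t) - t*exp(4*t) + exp(4*t)]

Strategy: write A = P · J · P⁻¹ where J is a Jordan canonical form, so e^{tA} = P · e^{tJ} · P⁻¹, and e^{tJ} can be computed block-by-block.

A has Jordan form
J =
  [4, 1, 0]
  [0, 4, 1]
  [0, 0, 4]
(up to reordering of blocks).

Per-block formulas:
  For a 3×3 Jordan block J_3(4): exp(t · J_3(4)) = e^(4t)·(I + t·N + (t^2/2)·N^2), where N is the 3×3 nilpotent shift.

After assembling e^{tJ} and conjugating by P, we get:

e^{tA} =
  [t^2*exp(4*t) + 7*t*exp(4*t) + exp(4*t), 4*t*exp(4*t), -t^2*exp(4*t) - t*exp(4*t)]
  [-3*t^2*exp(4*t)/2 - 10*t*exp(4*t), -6*t*exp(4*t) + exp(4*t), 3*t^2*exp(4*t)/2 + t*exp(4*t)]
  [t^2*exp(4*t) + 7*t*exp(4*t), 4*t*exp(4*t), -t^2*exp(4*t) - t*exp(4*t) + exp(4*t)]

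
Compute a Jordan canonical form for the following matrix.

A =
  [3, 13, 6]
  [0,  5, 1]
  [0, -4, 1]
J_3(3)

The characteristic polynomial is
  det(x·I − A) = x^3 - 9*x^2 + 27*x - 27 = (x - 3)^3

Eigenvalues and multiplicities (the geometric multiplicity of λ is n − rank(A − λI), which equals the number of Jordan blocks for λ):
  λ = 3: algebraic multiplicity = 3, geometric multiplicity = 1

Determining the block sizes for each eigenvalue:
  λ = 3: one block (gm = 1), so the single block has size am = 3 → block sizes [3]

Assembling the blocks gives a Jordan form
J =
  [3, 1, 0]
  [0, 3, 1]
  [0, 0, 3]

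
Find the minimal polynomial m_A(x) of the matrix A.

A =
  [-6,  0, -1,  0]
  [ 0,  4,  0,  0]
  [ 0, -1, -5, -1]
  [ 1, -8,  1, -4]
x^4 + 11*x^3 + 15*x^2 - 175*x - 500

The characteristic polynomial is χ_A(x) = (x - 4)*(x + 5)^3, so the eigenvalues are known. The minimal polynomial is
  m_A(x) = Π_λ (x − λ)^{k_λ}
where k_λ is the size of the *largest* Jordan block for λ (equivalently, the smallest k with (A − λI)^k v = 0 for every generalised eigenvector v of λ).

  λ = -5: largest Jordan block has size 3, contributing (x + 5)^3
  λ = 4: largest Jordan block has size 1, contributing (x − 4)

So m_A(x) = (x - 4)*(x + 5)^3 = x^4 + 11*x^3 + 15*x^2 - 175*x - 500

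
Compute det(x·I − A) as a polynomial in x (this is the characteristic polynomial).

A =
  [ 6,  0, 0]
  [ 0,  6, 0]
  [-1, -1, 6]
x^3 - 18*x^2 + 108*x - 216

Expanding det(x·I − A) (e.g. by cofactor expansion or by noting that A is similar to its Jordan form J, which has the same characteristic polynomial as A) gives
  χ_A(x) = x^3 - 18*x^2 + 108*x - 216
which factors as (x - 6)^3. The eigenvalues (with algebraic multiplicities) are λ = 6 with multiplicity 3.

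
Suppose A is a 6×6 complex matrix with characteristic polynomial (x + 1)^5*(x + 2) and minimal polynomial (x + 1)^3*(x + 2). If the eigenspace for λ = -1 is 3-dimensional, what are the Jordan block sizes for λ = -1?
Block sizes for λ = -1: [3, 1, 1]

Step 1 — from the characteristic polynomial, algebraic multiplicity of λ = -1 is 5. From dim ker(A − (-1)·I) = 3, there are exactly 3 Jordan blocks for λ = -1.
Step 2 — from the minimal polynomial, the factor (x + 1)^3 tells us the largest block for λ = -1 has size 3.
Step 3 — with total size 5, 3 blocks, and largest block 3, the block sizes (in nonincreasing order) are [3, 1, 1].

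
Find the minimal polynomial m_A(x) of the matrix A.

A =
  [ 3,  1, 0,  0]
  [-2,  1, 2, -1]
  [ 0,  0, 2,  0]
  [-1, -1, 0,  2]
x^3 - 6*x^2 + 12*x - 8

The characteristic polynomial is χ_A(x) = (x - 2)^4, so the eigenvalues are known. The minimal polynomial is
  m_A(x) = Π_λ (x − λ)^{k_λ}
where k_λ is the size of the *largest* Jordan block for λ (equivalently, the smallest k with (A − λI)^k v = 0 for every generalised eigenvector v of λ).

  λ = 2: largest Jordan block has size 3, contributing (x − 2)^3

So m_A(x) = (x - 2)^3 = x^3 - 6*x^2 + 12*x - 8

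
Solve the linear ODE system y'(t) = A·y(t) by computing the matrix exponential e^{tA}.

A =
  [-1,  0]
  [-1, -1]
e^{tA} =
  [exp(-t), 0]
  [-t*exp(-t), exp(-t)]

Strategy: write A = P · J · P⁻¹ where J is a Jordan canonical form, so e^{tA} = P · e^{tJ} · P⁻¹, and e^{tJ} can be computed block-by-block.

A has Jordan form
J =
  [-1,  1]
  [ 0, -1]
(up to reordering of blocks).

Per-block formulas:
  For a 2×2 Jordan block J_2(-1): exp(t · J_2(-1)) = e^(-1t)·(I + t·N), where N is the 2×2 nilpotent shift.

After assembling e^{tJ} and conjugating by P, we get:

e^{tA} =
  [exp(-t), 0]
  [-t*exp(-t), exp(-t)]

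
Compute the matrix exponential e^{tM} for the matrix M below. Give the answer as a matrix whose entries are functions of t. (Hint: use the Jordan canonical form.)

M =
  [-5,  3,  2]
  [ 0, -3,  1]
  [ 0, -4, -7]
e^{tM} =
  [exp(-5*t), -t^2*exp(-5*t) + 3*t*exp(-5*t), -t^2*exp(-5*t)/2 + 2*t*exp(-5*t)]
  [0, 2*t*exp(-5*t) + exp(-5*t), t*exp(-5*t)]
  [0, -4*t*exp(-5*t), -2*t*exp(-5*t) + exp(-5*t)]

Strategy: write M = P · J · P⁻¹ where J is a Jordan canonical form, so e^{tM} = P · e^{tJ} · P⁻¹, and e^{tJ} can be computed block-by-block.

M has Jordan form
J =
  [-5,  1,  0]
  [ 0, -5,  1]
  [ 0,  0, -5]
(up to reordering of blocks).

Per-block formulas:
  For a 3×3 Jordan block J_3(-5): exp(t · J_3(-5)) = e^(-5t)·(I + t·N + (t^2/2)·N^2), where N is the 3×3 nilpotent shift.

After assembling e^{tJ} and conjugating by P, we get:

e^{tM} =
  [exp(-5*t), -t^2*exp(-5*t) + 3*t*exp(-5*t), -t^2*exp(-5*t)/2 + 2*t*exp(-5*t)]
  [0, 2*t*exp(-5*t) + exp(-5*t), t*exp(-5*t)]
  [0, -4*t*exp(-5*t), -2*t*exp(-5*t) + exp(-5*t)]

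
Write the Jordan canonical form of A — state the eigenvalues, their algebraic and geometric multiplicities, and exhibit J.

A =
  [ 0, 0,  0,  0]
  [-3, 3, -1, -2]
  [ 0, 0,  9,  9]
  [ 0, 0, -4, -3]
J_1(0) ⊕ J_3(3)

The characteristic polynomial is
  det(x·I − A) = x^4 - 9*x^3 + 27*x^2 - 27*x = x*(x - 3)^3

Eigenvalues and multiplicities (the geometric multiplicity of λ is n − rank(A − λI), which equals the number of Jordan blocks for λ):
  λ = 0: algebraic multiplicity = 1, geometric multiplicity = 1
  λ = 3: algebraic multiplicity = 3, geometric multiplicity = 1

Determining the block sizes for each eigenvalue:
  λ = 0: one block (gm = 1), so the single block has size am = 1 → block sizes [1]
  λ = 3: one block (gm = 1), so the single block has size am = 3 → block sizes [3]

Assembling the blocks gives a Jordan form
J =
  [0, 0, 0, 0]
  [0, 3, 1, 0]
  [0, 0, 3, 1]
  [0, 0, 0, 3]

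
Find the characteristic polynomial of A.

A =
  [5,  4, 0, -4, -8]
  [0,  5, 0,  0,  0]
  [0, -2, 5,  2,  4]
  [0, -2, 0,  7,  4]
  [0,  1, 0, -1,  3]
x^5 - 25*x^4 + 250*x^3 - 1250*x^2 + 3125*x - 3125

Expanding det(x·I − A) (e.g. by cofactor expansion or by noting that A is similar to its Jordan form J, which has the same characteristic polynomial as A) gives
  χ_A(x) = x^5 - 25*x^4 + 250*x^3 - 1250*x^2 + 3125*x - 3125
which factors as (x - 5)^5. The eigenvalues (with algebraic multiplicities) are λ = 5 with multiplicity 5.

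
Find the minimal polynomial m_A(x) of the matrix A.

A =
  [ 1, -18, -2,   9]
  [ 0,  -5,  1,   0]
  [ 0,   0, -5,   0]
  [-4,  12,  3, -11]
x^3 + 15*x^2 + 75*x + 125

The characteristic polynomial is χ_A(x) = (x + 5)^4, so the eigenvalues are known. The minimal polynomial is
  m_A(x) = Π_λ (x − λ)^{k_λ}
where k_λ is the size of the *largest* Jordan block for λ (equivalently, the smallest k with (A − λI)^k v = 0 for every generalised eigenvector v of λ).

  λ = -5: largest Jordan block has size 3, contributing (x + 5)^3

So m_A(x) = (x + 5)^3 = x^3 + 15*x^2 + 75*x + 125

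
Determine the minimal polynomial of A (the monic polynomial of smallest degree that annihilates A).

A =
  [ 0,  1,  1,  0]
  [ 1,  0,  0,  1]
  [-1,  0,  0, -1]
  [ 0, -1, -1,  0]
x^2

The characteristic polynomial is χ_A(x) = x^4, so the eigenvalues are known. The minimal polynomial is
  m_A(x) = Π_λ (x − λ)^{k_λ}
where k_λ is the size of the *largest* Jordan block for λ (equivalently, the smallest k with (A − λI)^k v = 0 for every generalised eigenvector v of λ).

  λ = 0: largest Jordan block has size 2, contributing (x − 0)^2

So m_A(x) = x^2 = x^2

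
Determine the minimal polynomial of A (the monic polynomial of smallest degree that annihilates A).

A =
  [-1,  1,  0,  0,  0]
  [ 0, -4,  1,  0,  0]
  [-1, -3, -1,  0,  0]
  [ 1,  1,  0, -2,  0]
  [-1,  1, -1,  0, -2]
x^3 + 6*x^2 + 12*x + 8

The characteristic polynomial is χ_A(x) = (x + 2)^5, so the eigenvalues are known. The minimal polynomial is
  m_A(x) = Π_λ (x − λ)^{k_λ}
where k_λ is the size of the *largest* Jordan block for λ (equivalently, the smallest k with (A − λI)^k v = 0 for every generalised eigenvector v of λ).

  λ = -2: largest Jordan block has size 3, contributing (x + 2)^3

So m_A(x) = (x + 2)^3 = x^3 + 6*x^2 + 12*x + 8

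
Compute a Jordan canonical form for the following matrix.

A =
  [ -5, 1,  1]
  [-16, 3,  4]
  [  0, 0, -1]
J_2(-1) ⊕ J_1(-1)

The characteristic polynomial is
  det(x·I − A) = x^3 + 3*x^2 + 3*x + 1 = (x + 1)^3

Eigenvalues and multiplicities (the geometric multiplicity of λ is n − rank(A − λI), which equals the number of Jordan blocks for λ):
  λ = -1: algebraic multiplicity = 3, geometric multiplicity = 2

Determining the block sizes for each eigenvalue:
  λ = -1: 2 blocks summing to 3 forces exactly one block of size 2 and the rest size 1 → block sizes [2, 1]

Assembling the blocks gives a Jordan form
J =
  [-1,  1,  0]
  [ 0, -1,  0]
  [ 0,  0, -1]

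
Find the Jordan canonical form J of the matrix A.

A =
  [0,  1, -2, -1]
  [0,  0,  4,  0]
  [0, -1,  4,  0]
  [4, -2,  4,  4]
J_2(2) ⊕ J_2(2)

The characteristic polynomial is
  det(x·I − A) = x^4 - 8*x^3 + 24*x^2 - 32*x + 16 = (x - 2)^4

Eigenvalues and multiplicities (the geometric multiplicity of λ is n − rank(A − λI), which equals the number of Jordan blocks for λ):
  λ = 2: algebraic multiplicity = 4, geometric multiplicity = 2

Determining the block sizes for each eigenvalue:
  λ = 2: with am = 4 and gm = 2, the partition is not yet determined (e.g. several partitions of 4 into 2 parts exist). Let N = A − (2)·I. Computing rank(N^1) = 2, rank(N^2) = 0; the number of blocks of size ≥ j is rank(N^{j−1}) − rank(N^j), giving [2, 2]. So we have 2 block(s) of size 2 → block sizes [2, 2]

Assembling the blocks gives a Jordan form
J =
  [2, 1, 0, 0]
  [0, 2, 0, 0]
  [0, 0, 2, 1]
  [0, 0, 0, 2]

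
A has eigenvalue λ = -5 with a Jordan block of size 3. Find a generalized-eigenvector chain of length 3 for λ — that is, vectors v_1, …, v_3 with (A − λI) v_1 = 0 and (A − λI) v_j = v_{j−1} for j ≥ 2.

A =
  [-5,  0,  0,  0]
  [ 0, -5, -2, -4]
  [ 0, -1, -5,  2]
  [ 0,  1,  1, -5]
A Jordan chain for λ = -5 of length 3:
v_1 = (0, -2, 2, -1)ᵀ
v_2 = (0, 0, -1, 1)ᵀ
v_3 = (0, 1, 0, 0)ᵀ

Let N = A − (-5)·I. We want v_3 with N^3 v_3 = 0 but N^2 v_3 ≠ 0; then v_{j-1} := N · v_j for j = 3, …, 2.

Pick v_3 = (0, 1, 0, 0)ᵀ.
Then v_2 = N · v_3 = (0, 0, -1, 1)ᵀ.
Then v_1 = N · v_2 = (0, -2, 2, -1)ᵀ.

Sanity check: (A − (-5)·I) v_1 = (0, 0, 0, 0)ᵀ = 0. ✓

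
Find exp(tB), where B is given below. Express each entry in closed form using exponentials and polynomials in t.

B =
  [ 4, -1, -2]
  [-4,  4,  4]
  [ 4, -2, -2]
e^{tB} =
  [2*t*exp(2*t) + exp(2*t), -t*exp(2*t), -2*t*exp(2*t)]
  [-4*t*exp(2*t), 2*t*exp(2*t) + exp(2*t), 4*t*exp(2*t)]
  [4*t*exp(2*t), -2*t*exp(2*t), -4*t*exp(2*t) + exp(2*t)]

Strategy: write B = P · J · P⁻¹ where J is a Jordan canonical form, so e^{tB} = P · e^{tJ} · P⁻¹, and e^{tJ} can be computed block-by-block.

B has Jordan form
J =
  [2, 1, 0]
  [0, 2, 0]
  [0, 0, 2]
(up to reordering of blocks).

Per-block formulas:
  For a 2×2 Jordan block J_2(2): exp(t · J_2(2)) = e^(2t)·(I + t·N), where N is the 2×2 nilpotent shift.
  For a 1×1 block at λ = 2: exp(t · [2]) = [e^(2t)].

After assembling e^{tJ} and conjugating by P, we get:

e^{tB} =
  [2*t*exp(2*t) + exp(2*t), -t*exp(2*t), -2*t*exp(2*t)]
  [-4*t*exp(2*t), 2*t*exp(2*t) + exp(2*t), 4*t*exp(2*t)]
  [4*t*exp(2*t), -2*t*exp(2*t), -4*t*exp(2*t) + exp(2*t)]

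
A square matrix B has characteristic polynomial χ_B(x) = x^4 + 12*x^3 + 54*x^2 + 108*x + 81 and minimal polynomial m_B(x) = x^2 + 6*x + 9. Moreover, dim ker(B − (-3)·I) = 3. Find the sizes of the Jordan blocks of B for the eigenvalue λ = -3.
Block sizes for λ = -3: [2, 1, 1]

Step 1 — from the characteristic polynomial, algebraic multiplicity of λ = -3 is 4. From dim ker(B − (-3)·I) = 3, there are exactly 3 Jordan blocks for λ = -3.
Step 2 — from the minimal polynomial, the factor (x + 3)^2 tells us the largest block for λ = -3 has size 2.
Step 3 — with total size 4, 3 blocks, and largest block 2, the block sizes (in nonincreasing order) are [2, 1, 1].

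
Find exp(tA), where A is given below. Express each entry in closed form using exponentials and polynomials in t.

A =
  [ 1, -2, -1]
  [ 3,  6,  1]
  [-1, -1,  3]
e^{tA} =
  [-t*exp(3*t) - exp(4*t) + 2*exp(3*t), -t*exp(3*t) - exp(4*t) + exp(3*t), -t*exp(3*t)]
  [t*exp(3*t) + 2*exp(4*t) - 2*exp(3*t), t*exp(3*t) + 2*exp(4*t) - exp(3*t), t*exp(3*t)]
  [-exp(4*t) + exp(3*t), -exp(4*t) + exp(3*t), exp(3*t)]

Strategy: write A = P · J · P⁻¹ where J is a Jordan canonical form, so e^{tA} = P · e^{tJ} · P⁻¹, and e^{tJ} can be computed block-by-block.

A has Jordan form
J =
  [3, 1, 0]
  [0, 3, 0]
  [0, 0, 4]
(up to reordering of blocks).

Per-block formulas:
  For a 1×1 block at λ = 4: exp(t · [4]) = [e^(4t)].
  For a 2×2 Jordan block J_2(3): exp(t · J_2(3)) = e^(3t)·(I + t·N), where N is the 2×2 nilpotent shift.

After assembling e^{tJ} and conjugating by P, we get:

e^{tA} =
  [-t*exp(3*t) - exp(4*t) + 2*exp(3*t), -t*exp(3*t) - exp(4*t) + exp(3*t), -t*exp(3*t)]
  [t*exp(3*t) + 2*exp(4*t) - 2*exp(3*t), t*exp(3*t) + 2*exp(4*t) - exp(3*t), t*exp(3*t)]
  [-exp(4*t) + exp(3*t), -exp(4*t) + exp(3*t), exp(3*t)]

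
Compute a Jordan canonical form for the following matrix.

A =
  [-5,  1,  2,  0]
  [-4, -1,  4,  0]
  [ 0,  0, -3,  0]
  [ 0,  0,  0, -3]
J_2(-3) ⊕ J_1(-3) ⊕ J_1(-3)

The characteristic polynomial is
  det(x·I − A) = x^4 + 12*x^3 + 54*x^2 + 108*x + 81 = (x + 3)^4

Eigenvalues and multiplicities (the geometric multiplicity of λ is n − rank(A − λI), which equals the number of Jordan blocks for λ):
  λ = -3: algebraic multiplicity = 4, geometric multiplicity = 3

Determining the block sizes for each eigenvalue:
  λ = -3: 3 blocks summing to 4 forces exactly one block of size 2 and the rest size 1 → block sizes [2, 1, 1]

Assembling the blocks gives a Jordan form
J =
  [-3,  1,  0,  0]
  [ 0, -3,  0,  0]
  [ 0,  0, -3,  0]
  [ 0,  0,  0, -3]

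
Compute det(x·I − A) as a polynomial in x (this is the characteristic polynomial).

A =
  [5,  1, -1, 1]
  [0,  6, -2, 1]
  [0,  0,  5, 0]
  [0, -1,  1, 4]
x^4 - 20*x^3 + 150*x^2 - 500*x + 625

Expanding det(x·I − A) (e.g. by cofactor expansion or by noting that A is similar to its Jordan form J, which has the same characteristic polynomial as A) gives
  χ_A(x) = x^4 - 20*x^3 + 150*x^2 - 500*x + 625
which factors as (x - 5)^4. The eigenvalues (with algebraic multiplicities) are λ = 5 with multiplicity 4.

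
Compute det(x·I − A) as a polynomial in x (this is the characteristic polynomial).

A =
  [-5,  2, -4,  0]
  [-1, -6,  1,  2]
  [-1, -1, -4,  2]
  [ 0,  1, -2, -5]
x^4 + 20*x^3 + 150*x^2 + 500*x + 625

Expanding det(x·I − A) (e.g. by cofactor expansion or by noting that A is similar to its Jordan form J, which has the same characteristic polynomial as A) gives
  χ_A(x) = x^4 + 20*x^3 + 150*x^2 + 500*x + 625
which factors as (x + 5)^4. The eigenvalues (with algebraic multiplicities) are λ = -5 with multiplicity 4.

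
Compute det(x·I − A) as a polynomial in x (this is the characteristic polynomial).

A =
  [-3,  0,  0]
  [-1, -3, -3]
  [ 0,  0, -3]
x^3 + 9*x^2 + 27*x + 27

Expanding det(x·I − A) (e.g. by cofactor expansion or by noting that A is similar to its Jordan form J, which has the same characteristic polynomial as A) gives
  χ_A(x) = x^3 + 9*x^2 + 27*x + 27
which factors as (x + 3)^3. The eigenvalues (with algebraic multiplicities) are λ = -3 with multiplicity 3.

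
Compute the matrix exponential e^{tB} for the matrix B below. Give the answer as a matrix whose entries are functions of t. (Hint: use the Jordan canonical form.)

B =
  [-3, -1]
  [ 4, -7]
e^{tB} =
  [2*t*exp(-5*t) + exp(-5*t), -t*exp(-5*t)]
  [4*t*exp(-5*t), -2*t*exp(-5*t) + exp(-5*t)]

Strategy: write B = P · J · P⁻¹ where J is a Jordan canonical form, so e^{tB} = P · e^{tJ} · P⁻¹, and e^{tJ} can be computed block-by-block.

B has Jordan form
J =
  [-5,  1]
  [ 0, -5]
(up to reordering of blocks).

Per-block formulas:
  For a 2×2 Jordan block J_2(-5): exp(t · J_2(-5)) = e^(-5t)·(I + t·N), where N is the 2×2 nilpotent shift.

After assembling e^{tJ} and conjugating by P, we get:

e^{tB} =
  [2*t*exp(-5*t) + exp(-5*t), -t*exp(-5*t)]
  [4*t*exp(-5*t), -2*t*exp(-5*t) + exp(-5*t)]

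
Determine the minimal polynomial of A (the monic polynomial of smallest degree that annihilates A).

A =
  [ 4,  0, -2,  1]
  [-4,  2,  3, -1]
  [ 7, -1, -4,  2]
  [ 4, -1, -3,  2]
x^3 - 3*x^2 + 3*x - 1

The characteristic polynomial is χ_A(x) = (x - 1)^4, so the eigenvalues are known. The minimal polynomial is
  m_A(x) = Π_λ (x − λ)^{k_λ}
where k_λ is the size of the *largest* Jordan block for λ (equivalently, the smallest k with (A − λI)^k v = 0 for every generalised eigenvector v of λ).

  λ = 1: largest Jordan block has size 3, contributing (x − 1)^3

So m_A(x) = (x - 1)^3 = x^3 - 3*x^2 + 3*x - 1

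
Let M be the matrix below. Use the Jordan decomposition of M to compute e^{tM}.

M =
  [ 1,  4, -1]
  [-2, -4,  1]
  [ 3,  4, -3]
e^{tM} =
  [-t^2*exp(-2*t) + 3*t*exp(-2*t) + exp(-2*t), 4*t*exp(-2*t), t^2*exp(-2*t) - t*exp(-2*t)]
  [t^2*exp(-2*t)/2 - 2*t*exp(-2*t), -2*t*exp(-2*t) + exp(-2*t), -t^2*exp(-2*t)/2 + t*exp(-2*t)]
  [-t^2*exp(-2*t) + 3*t*exp(-2*t), 4*t*exp(-2*t), t^2*exp(-2*t) - t*exp(-2*t) + exp(-2*t)]

Strategy: write M = P · J · P⁻¹ where J is a Jordan canonical form, so e^{tM} = P · e^{tJ} · P⁻¹, and e^{tJ} can be computed block-by-block.

M has Jordan form
J =
  [-2,  1,  0]
  [ 0, -2,  1]
  [ 0,  0, -2]
(up to reordering of blocks).

Per-block formulas:
  For a 3×3 Jordan block J_3(-2): exp(t · J_3(-2)) = e^(-2t)·(I + t·N + (t^2/2)·N^2), where N is the 3×3 nilpotent shift.

After assembling e^{tJ} and conjugating by P, we get:

e^{tM} =
  [-t^2*exp(-2*t) + 3*t*exp(-2*t) + exp(-2*t), 4*t*exp(-2*t), t^2*exp(-2*t) - t*exp(-2*t)]
  [t^2*exp(-2*t)/2 - 2*t*exp(-2*t), -2*t*exp(-2*t) + exp(-2*t), -t^2*exp(-2*t)/2 + t*exp(-2*t)]
  [-t^2*exp(-2*t) + 3*t*exp(-2*t), 4*t*exp(-2*t), t^2*exp(-2*t) - t*exp(-2*t) + exp(-2*t)]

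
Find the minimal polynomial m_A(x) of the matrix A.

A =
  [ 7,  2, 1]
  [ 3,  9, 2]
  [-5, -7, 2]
x^3 - 18*x^2 + 108*x - 216

The characteristic polynomial is χ_A(x) = (x - 6)^3, so the eigenvalues are known. The minimal polynomial is
  m_A(x) = Π_λ (x − λ)^{k_λ}
where k_λ is the size of the *largest* Jordan block for λ (equivalently, the smallest k with (A − λI)^k v = 0 for every generalised eigenvector v of λ).

  λ = 6: largest Jordan block has size 3, contributing (x − 6)^3

So m_A(x) = (x - 6)^3 = x^3 - 18*x^2 + 108*x - 216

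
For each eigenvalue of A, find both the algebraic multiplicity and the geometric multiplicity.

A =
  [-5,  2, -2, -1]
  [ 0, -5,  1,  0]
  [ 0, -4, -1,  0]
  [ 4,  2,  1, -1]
λ = -3: alg = 4, geom = 2

Step 1 — factor the characteristic polynomial to read off the algebraic multiplicities:
  χ_A(x) = (x + 3)^4

Step 2 — compute geometric multiplicities via the rank-nullity identity g(λ) = n − rank(A − λI):
  rank(A − (-3)·I) = 2, so dim ker(A − (-3)·I) = n − 2 = 2

Summary:
  λ = -3: algebraic multiplicity = 4, geometric multiplicity = 2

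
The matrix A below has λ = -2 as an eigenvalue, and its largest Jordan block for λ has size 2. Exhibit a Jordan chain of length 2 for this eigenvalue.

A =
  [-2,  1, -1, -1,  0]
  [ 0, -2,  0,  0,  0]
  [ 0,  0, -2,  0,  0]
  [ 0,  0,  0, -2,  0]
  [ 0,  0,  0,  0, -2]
A Jordan chain for λ = -2 of length 2:
v_1 = (1, 0, 0, 0, 0)ᵀ
v_2 = (0, 1, 0, 0, 0)ᵀ

Let N = A − (-2)·I. We want v_2 with N^2 v_2 = 0 but N^1 v_2 ≠ 0; then v_{j-1} := N · v_j for j = 2, …, 2.

Pick v_2 = (0, 1, 0, 0, 0)ᵀ.
Then v_1 = N · v_2 = (1, 0, 0, 0, 0)ᵀ.

Sanity check: (A − (-2)·I) v_1 = (0, 0, 0, 0, 0)ᵀ = 0. ✓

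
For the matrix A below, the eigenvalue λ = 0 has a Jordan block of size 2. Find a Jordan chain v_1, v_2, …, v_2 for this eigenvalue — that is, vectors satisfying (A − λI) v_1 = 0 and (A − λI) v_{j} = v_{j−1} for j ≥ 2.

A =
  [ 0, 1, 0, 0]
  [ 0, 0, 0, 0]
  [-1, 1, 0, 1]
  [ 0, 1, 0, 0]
A Jordan chain for λ = 0 of length 2:
v_1 = (0, 0, -1, 0)ᵀ
v_2 = (1, 0, 0, 0)ᵀ

Let N = A − (0)·I. We want v_2 with N^2 v_2 = 0 but N^1 v_2 ≠ 0; then v_{j-1} := N · v_j for j = 2, …, 2.

Pick v_2 = (1, 0, 0, 0)ᵀ.
Then v_1 = N · v_2 = (0, 0, -1, 0)ᵀ.

Sanity check: (A − (0)·I) v_1 = (0, 0, 0, 0)ᵀ = 0. ✓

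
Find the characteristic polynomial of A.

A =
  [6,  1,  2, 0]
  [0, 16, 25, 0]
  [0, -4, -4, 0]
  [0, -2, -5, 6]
x^4 - 24*x^3 + 216*x^2 - 864*x + 1296

Expanding det(x·I − A) (e.g. by cofactor expansion or by noting that A is similar to its Jordan form J, which has the same characteristic polynomial as A) gives
  χ_A(x) = x^4 - 24*x^3 + 216*x^2 - 864*x + 1296
which factors as (x - 6)^4. The eigenvalues (with algebraic multiplicities) are λ = 6 with multiplicity 4.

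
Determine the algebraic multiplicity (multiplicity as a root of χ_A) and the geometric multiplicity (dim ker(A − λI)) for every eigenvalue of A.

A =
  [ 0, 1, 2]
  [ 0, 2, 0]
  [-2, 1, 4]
λ = 2: alg = 3, geom = 2

Step 1 — factor the characteristic polynomial to read off the algebraic multiplicities:
  χ_A(x) = (x - 2)^3

Step 2 — compute geometric multiplicities via the rank-nullity identity g(λ) = n − rank(A − λI):
  rank(A − (2)·I) = 1, so dim ker(A − (2)·I) = n − 1 = 2

Summary:
  λ = 2: algebraic multiplicity = 3, geometric multiplicity = 2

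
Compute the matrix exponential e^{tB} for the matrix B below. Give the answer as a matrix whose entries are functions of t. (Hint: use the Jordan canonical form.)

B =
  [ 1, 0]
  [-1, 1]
e^{tB} =
  [exp(t), 0]
  [-t*exp(t), exp(t)]

Strategy: write B = P · J · P⁻¹ where J is a Jordan canonical form, so e^{tB} = P · e^{tJ} · P⁻¹, and e^{tJ} can be computed block-by-block.

B has Jordan form
J =
  [1, 1]
  [0, 1]
(up to reordering of blocks).

Per-block formulas:
  For a 2×2 Jordan block J_2(1): exp(t · J_2(1)) = e^(1t)·(I + t·N), where N is the 2×2 nilpotent shift.

After assembling e^{tJ} and conjugating by P, we get:

e^{tB} =
  [exp(t), 0]
  [-t*exp(t), exp(t)]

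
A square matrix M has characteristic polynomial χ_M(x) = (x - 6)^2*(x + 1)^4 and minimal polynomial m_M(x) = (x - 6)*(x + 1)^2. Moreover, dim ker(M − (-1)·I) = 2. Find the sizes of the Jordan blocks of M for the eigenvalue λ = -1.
Block sizes for λ = -1: [2, 2]

Step 1 — from the characteristic polynomial, algebraic multiplicity of λ = -1 is 4. From dim ker(M − (-1)·I) = 2, there are exactly 2 Jordan blocks for λ = -1.
Step 2 — from the minimal polynomial, the factor (x + 1)^2 tells us the largest block for λ = -1 has size 2.
Step 3 — with total size 4, 2 blocks, and largest block 2, the block sizes (in nonincreasing order) are [2, 2].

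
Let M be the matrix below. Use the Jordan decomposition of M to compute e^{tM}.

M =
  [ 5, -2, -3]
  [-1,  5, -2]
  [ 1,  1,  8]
e^{tM} =
  [-t*exp(6*t) + exp(6*t), t^2*exp(6*t)/2 - 2*t*exp(6*t), t^2*exp(6*t)/2 - 3*t*exp(6*t)]
  [-t*exp(6*t), t^2*exp(6*t)/2 - t*exp(6*t) + exp(6*t), t^2*exp(6*t)/2 - 2*t*exp(6*t)]
  [t*exp(6*t), -t^2*exp(6*t)/2 + t*exp(6*t), -t^2*exp(6*t)/2 + 2*t*exp(6*t) + exp(6*t)]

Strategy: write M = P · J · P⁻¹ where J is a Jordan canonical form, so e^{tM} = P · e^{tJ} · P⁻¹, and e^{tJ} can be computed block-by-block.

M has Jordan form
J =
  [6, 1, 0]
  [0, 6, 1]
  [0, 0, 6]
(up to reordering of blocks).

Per-block formulas:
  For a 3×3 Jordan block J_3(6): exp(t · J_3(6)) = e^(6t)·(I + t·N + (t^2/2)·N^2), where N is the 3×3 nilpotent shift.

After assembling e^{tJ} and conjugating by P, we get:

e^{tM} =
  [-t*exp(6*t) + exp(6*t), t^2*exp(6*t)/2 - 2*t*exp(6*t), t^2*exp(6*t)/2 - 3*t*exp(6*t)]
  [-t*exp(6*t), t^2*exp(6*t)/2 - t*exp(6*t) + exp(6*t), t^2*exp(6*t)/2 - 2*t*exp(6*t)]
  [t*exp(6*t), -t^2*exp(6*t)/2 + t*exp(6*t), -t^2*exp(6*t)/2 + 2*t*exp(6*t) + exp(6*t)]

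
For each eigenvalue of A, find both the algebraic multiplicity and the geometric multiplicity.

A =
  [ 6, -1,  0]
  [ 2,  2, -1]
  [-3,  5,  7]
λ = 5: alg = 3, geom = 1

Step 1 — factor the characteristic polynomial to read off the algebraic multiplicities:
  χ_A(x) = (x - 5)^3

Step 2 — compute geometric multiplicities via the rank-nullity identity g(λ) = n − rank(A − λI):
  rank(A − (5)·I) = 2, so dim ker(A − (5)·I) = n − 2 = 1

Summary:
  λ = 5: algebraic multiplicity = 3, geometric multiplicity = 1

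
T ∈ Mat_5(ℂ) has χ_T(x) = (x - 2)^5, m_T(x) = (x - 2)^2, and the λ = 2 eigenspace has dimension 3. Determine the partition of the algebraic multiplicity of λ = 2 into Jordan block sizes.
Block sizes for λ = 2: [2, 2, 1]

Step 1 — from the characteristic polynomial, algebraic multiplicity of λ = 2 is 5. From dim ker(T − (2)·I) = 3, there are exactly 3 Jordan blocks for λ = 2.
Step 2 — from the minimal polynomial, the factor (x − 2)^2 tells us the largest block for λ = 2 has size 2.
Step 3 — with total size 5, 3 blocks, and largest block 2, the block sizes (in nonincreasing order) are [2, 2, 1].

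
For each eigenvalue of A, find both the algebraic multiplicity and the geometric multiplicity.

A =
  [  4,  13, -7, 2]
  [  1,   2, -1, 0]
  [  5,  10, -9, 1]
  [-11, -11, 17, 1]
λ = -5: alg = 1, geom = 1; λ = 1: alg = 3, geom = 1

Step 1 — factor the characteristic polynomial to read off the algebraic multiplicities:
  χ_A(x) = (x - 1)^3*(x + 5)

Step 2 — compute geometric multiplicities via the rank-nullity identity g(λ) = n − rank(A − λI):
  rank(A − (-5)·I) = 3, so dim ker(A − (-5)·I) = n − 3 = 1
  rank(A − (1)·I) = 3, so dim ker(A − (1)·I) = n − 3 = 1

Summary:
  λ = -5: algebraic multiplicity = 1, geometric multiplicity = 1
  λ = 1: algebraic multiplicity = 3, geometric multiplicity = 1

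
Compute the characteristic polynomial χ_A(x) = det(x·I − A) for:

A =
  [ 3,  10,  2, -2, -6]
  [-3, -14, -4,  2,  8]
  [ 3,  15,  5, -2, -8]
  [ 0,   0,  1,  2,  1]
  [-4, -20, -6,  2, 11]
x^5 - 7*x^4 + 19*x^3 - 25*x^2 + 16*x - 4

Expanding det(x·I − A) (e.g. by cofactor expansion or by noting that A is similar to its Jordan form J, which has the same characteristic polynomial as A) gives
  χ_A(x) = x^5 - 7*x^4 + 19*x^3 - 25*x^2 + 16*x - 4
which factors as (x - 2)^2*(x - 1)^3. The eigenvalues (with algebraic multiplicities) are λ = 1 with multiplicity 3, λ = 2 with multiplicity 2.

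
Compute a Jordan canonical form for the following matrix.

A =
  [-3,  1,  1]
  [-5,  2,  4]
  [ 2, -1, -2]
J_3(-1)

The characteristic polynomial is
  det(x·I − A) = x^3 + 3*x^2 + 3*x + 1 = (x + 1)^3

Eigenvalues and multiplicities (the geometric multiplicity of λ is n − rank(A − λI), which equals the number of Jordan blocks for λ):
  λ = -1: algebraic multiplicity = 3, geometric multiplicity = 1

Determining the block sizes for each eigenvalue:
  λ = -1: one block (gm = 1), so the single block has size am = 3 → block sizes [3]

Assembling the blocks gives a Jordan form
J =
  [-1,  1,  0]
  [ 0, -1,  1]
  [ 0,  0, -1]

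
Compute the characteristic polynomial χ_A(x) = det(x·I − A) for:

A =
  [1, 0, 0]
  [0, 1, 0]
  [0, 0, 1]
x^3 - 3*x^2 + 3*x - 1

Expanding det(x·I − A) (e.g. by cofactor expansion or by noting that A is similar to its Jordan form J, which has the same characteristic polynomial as A) gives
  χ_A(x) = x^3 - 3*x^2 + 3*x - 1
which factors as (x - 1)^3. The eigenvalues (with algebraic multiplicities) are λ = 1 with multiplicity 3.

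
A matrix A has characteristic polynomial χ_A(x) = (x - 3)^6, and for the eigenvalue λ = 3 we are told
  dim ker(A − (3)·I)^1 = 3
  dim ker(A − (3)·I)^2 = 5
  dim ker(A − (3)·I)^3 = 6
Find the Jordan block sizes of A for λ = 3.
Block sizes for λ = 3: [3, 2, 1]

From the dimensions of kernels of powers, the number of Jordan blocks of size at least j is d_j − d_{j−1} where d_j = dim ker(N^j) (with d_0 = 0). Computing the differences gives [3, 2, 1].
The number of blocks of size exactly k is (#blocks of size ≥ k) − (#blocks of size ≥ k + 1), so the partition is: 1 block(s) of size 1, 1 block(s) of size 2, 1 block(s) of size 3.
In nonincreasing order the block sizes are [3, 2, 1].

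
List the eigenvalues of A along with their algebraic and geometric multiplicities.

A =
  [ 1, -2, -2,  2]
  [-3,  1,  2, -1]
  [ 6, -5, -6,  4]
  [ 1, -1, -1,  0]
λ = -1: alg = 4, geom = 2

Step 1 — factor the characteristic polynomial to read off the algebraic multiplicities:
  χ_A(x) = (x + 1)^4

Step 2 — compute geometric multiplicities via the rank-nullity identity g(λ) = n − rank(A − λI):
  rank(A − (-1)·I) = 2, so dim ker(A − (-1)·I) = n − 2 = 2

Summary:
  λ = -1: algebraic multiplicity = 4, geometric multiplicity = 2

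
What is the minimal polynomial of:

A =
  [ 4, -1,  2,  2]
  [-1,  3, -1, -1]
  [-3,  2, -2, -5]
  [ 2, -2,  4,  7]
x^3 - 9*x^2 + 27*x - 27

The characteristic polynomial is χ_A(x) = (x - 3)^4, so the eigenvalues are known. The minimal polynomial is
  m_A(x) = Π_λ (x − λ)^{k_λ}
where k_λ is the size of the *largest* Jordan block for λ (equivalently, the smallest k with (A − λI)^k v = 0 for every generalised eigenvector v of λ).

  λ = 3: largest Jordan block has size 3, contributing (x − 3)^3

So m_A(x) = (x - 3)^3 = x^3 - 9*x^2 + 27*x - 27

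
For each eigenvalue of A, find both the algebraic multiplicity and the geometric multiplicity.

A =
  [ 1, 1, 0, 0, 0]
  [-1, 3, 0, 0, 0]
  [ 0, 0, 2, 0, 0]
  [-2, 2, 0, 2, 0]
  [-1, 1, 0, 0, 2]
λ = 2: alg = 5, geom = 4

Step 1 — factor the characteristic polynomial to read off the algebraic multiplicities:
  χ_A(x) = (x - 2)^5

Step 2 — compute geometric multiplicities via the rank-nullity identity g(λ) = n − rank(A − λI):
  rank(A − (2)·I) = 1, so dim ker(A − (2)·I) = n − 1 = 4

Summary:
  λ = 2: algebraic multiplicity = 5, geometric multiplicity = 4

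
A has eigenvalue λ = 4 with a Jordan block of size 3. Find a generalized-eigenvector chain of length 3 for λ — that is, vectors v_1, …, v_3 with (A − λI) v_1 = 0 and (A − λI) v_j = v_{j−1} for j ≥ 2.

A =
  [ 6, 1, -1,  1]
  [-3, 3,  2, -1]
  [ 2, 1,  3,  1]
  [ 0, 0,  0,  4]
A Jordan chain for λ = 4 of length 3:
v_1 = (-1, 1, -1, 0)ᵀ
v_2 = (2, -3, 2, 0)ᵀ
v_3 = (1, 0, 0, 0)ᵀ

Let N = A − (4)·I. We want v_3 with N^3 v_3 = 0 but N^2 v_3 ≠ 0; then v_{j-1} := N · v_j for j = 3, …, 2.

Pick v_3 = (1, 0, 0, 0)ᵀ.
Then v_2 = N · v_3 = (2, -3, 2, 0)ᵀ.
Then v_1 = N · v_2 = (-1, 1, -1, 0)ᵀ.

Sanity check: (A − (4)·I) v_1 = (0, 0, 0, 0)ᵀ = 0. ✓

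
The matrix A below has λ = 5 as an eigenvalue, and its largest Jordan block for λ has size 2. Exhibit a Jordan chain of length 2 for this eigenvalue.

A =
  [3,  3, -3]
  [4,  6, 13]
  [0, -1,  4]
A Jordan chain for λ = 5 of length 2:
v_1 = (3, 1, -1)ᵀ
v_2 = (0, 1, 0)ᵀ

Let N = A − (5)·I. We want v_2 with N^2 v_2 = 0 but N^1 v_2 ≠ 0; then v_{j-1} := N · v_j for j = 2, …, 2.

Pick v_2 = (0, 1, 0)ᵀ.
Then v_1 = N · v_2 = (3, 1, -1)ᵀ.

Sanity check: (A − (5)·I) v_1 = (0, 0, 0)ᵀ = 0. ✓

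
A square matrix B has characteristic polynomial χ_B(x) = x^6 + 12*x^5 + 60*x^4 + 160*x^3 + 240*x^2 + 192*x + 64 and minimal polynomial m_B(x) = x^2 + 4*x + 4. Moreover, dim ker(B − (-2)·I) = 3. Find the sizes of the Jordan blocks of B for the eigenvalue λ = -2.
Block sizes for λ = -2: [2, 2, 2]

Step 1 — from the characteristic polynomial, algebraic multiplicity of λ = -2 is 6. From dim ker(B − (-2)·I) = 3, there are exactly 3 Jordan blocks for λ = -2.
Step 2 — from the minimal polynomial, the factor (x + 2)^2 tells us the largest block for λ = -2 has size 2.
Step 3 — with total size 6, 3 blocks, and largest block 2, the block sizes (in nonincreasing order) are [2, 2, 2].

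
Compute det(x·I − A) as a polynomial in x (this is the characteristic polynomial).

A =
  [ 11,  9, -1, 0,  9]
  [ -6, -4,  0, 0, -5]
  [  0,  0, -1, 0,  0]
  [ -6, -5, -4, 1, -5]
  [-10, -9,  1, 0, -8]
x^5 + x^4 - 2*x^3 - 2*x^2 + x + 1

Expanding det(x·I − A) (e.g. by cofactor expansion or by noting that A is similar to its Jordan form J, which has the same characteristic polynomial as A) gives
  χ_A(x) = x^5 + x^4 - 2*x^3 - 2*x^2 + x + 1
which factors as (x - 1)^2*(x + 1)^3. The eigenvalues (with algebraic multiplicities) are λ = -1 with multiplicity 3, λ = 1 with multiplicity 2.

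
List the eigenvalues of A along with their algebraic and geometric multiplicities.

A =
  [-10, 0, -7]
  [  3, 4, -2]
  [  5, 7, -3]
λ = -3: alg = 3, geom = 1

Step 1 — factor the characteristic polynomial to read off the algebraic multiplicities:
  χ_A(x) = (x + 3)^3

Step 2 — compute geometric multiplicities via the rank-nullity identity g(λ) = n − rank(A − λI):
  rank(A − (-3)·I) = 2, so dim ker(A − (-3)·I) = n − 2 = 1

Summary:
  λ = -3: algebraic multiplicity = 3, geometric multiplicity = 1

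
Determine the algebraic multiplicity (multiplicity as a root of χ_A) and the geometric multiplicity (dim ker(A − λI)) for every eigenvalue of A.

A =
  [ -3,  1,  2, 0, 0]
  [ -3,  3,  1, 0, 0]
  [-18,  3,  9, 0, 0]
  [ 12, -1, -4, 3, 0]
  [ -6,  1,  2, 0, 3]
λ = 3: alg = 5, geom = 3

Step 1 — factor the characteristic polynomial to read off the algebraic multiplicities:
  χ_A(x) = (x - 3)^5

Step 2 — compute geometric multiplicities via the rank-nullity identity g(λ) = n − rank(A − λI):
  rank(A − (3)·I) = 2, so dim ker(A − (3)·I) = n − 2 = 3

Summary:
  λ = 3: algebraic multiplicity = 5, geometric multiplicity = 3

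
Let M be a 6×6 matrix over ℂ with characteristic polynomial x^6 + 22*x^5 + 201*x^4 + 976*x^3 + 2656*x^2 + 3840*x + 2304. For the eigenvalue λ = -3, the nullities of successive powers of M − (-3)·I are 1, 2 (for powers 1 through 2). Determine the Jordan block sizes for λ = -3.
Block sizes for λ = -3: [2]

From the dimensions of kernels of powers, the number of Jordan blocks of size at least j is d_j − d_{j−1} where d_j = dim ker(N^j) (with d_0 = 0). Computing the differences gives [1, 1].
The number of blocks of size exactly k is (#blocks of size ≥ k) − (#blocks of size ≥ k + 1), so the partition is: 1 block(s) of size 2.
In nonincreasing order the block sizes are [2].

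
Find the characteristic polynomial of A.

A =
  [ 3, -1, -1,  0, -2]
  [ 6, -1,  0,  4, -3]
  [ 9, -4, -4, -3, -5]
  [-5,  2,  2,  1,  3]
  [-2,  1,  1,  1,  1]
x^5

Expanding det(x·I − A) (e.g. by cofactor expansion or by noting that A is similar to its Jordan form J, which has the same characteristic polynomial as A) gives
  χ_A(x) = x^5
which factors as x^5. The eigenvalues (with algebraic multiplicities) are λ = 0 with multiplicity 5.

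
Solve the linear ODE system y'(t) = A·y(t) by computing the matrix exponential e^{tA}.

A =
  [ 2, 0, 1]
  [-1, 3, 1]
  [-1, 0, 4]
e^{tA} =
  [-t*exp(3*t) + exp(3*t), 0, t*exp(3*t)]
  [-t*exp(3*t), exp(3*t), t*exp(3*t)]
  [-t*exp(3*t), 0, t*exp(3*t) + exp(3*t)]

Strategy: write A = P · J · P⁻¹ where J is a Jordan canonical form, so e^{tA} = P · e^{tJ} · P⁻¹, and e^{tJ} can be computed block-by-block.

A has Jordan form
J =
  [3, 1, 0]
  [0, 3, 0]
  [0, 0, 3]
(up to reordering of blocks).

Per-block formulas:
  For a 1×1 block at λ = 3: exp(t · [3]) = [e^(3t)].
  For a 2×2 Jordan block J_2(3): exp(t · J_2(3)) = e^(3t)·(I + t·N), where N is the 2×2 nilpotent shift.

After assembling e^{tJ} and conjugating by P, we get:

e^{tA} =
  [-t*exp(3*t) + exp(3*t), 0, t*exp(3*t)]
  [-t*exp(3*t), exp(3*t), t*exp(3*t)]
  [-t*exp(3*t), 0, t*exp(3*t) + exp(3*t)]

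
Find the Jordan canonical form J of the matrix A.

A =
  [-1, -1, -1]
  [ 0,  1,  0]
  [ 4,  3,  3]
J_3(1)

The characteristic polynomial is
  det(x·I − A) = x^3 - 3*x^2 + 3*x - 1 = (x - 1)^3

Eigenvalues and multiplicities (the geometric multiplicity of λ is n − rank(A − λI), which equals the number of Jordan blocks for λ):
  λ = 1: algebraic multiplicity = 3, geometric multiplicity = 1

Determining the block sizes for each eigenvalue:
  λ = 1: one block (gm = 1), so the single block has size am = 3 → block sizes [3]

Assembling the blocks gives a Jordan form
J =
  [1, 1, 0]
  [0, 1, 1]
  [0, 0, 1]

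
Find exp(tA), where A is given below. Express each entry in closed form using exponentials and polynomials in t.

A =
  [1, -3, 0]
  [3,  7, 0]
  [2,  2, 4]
e^{tA} =
  [-3*t*exp(4*t) + exp(4*t), -3*t*exp(4*t), 0]
  [3*t*exp(4*t), 3*t*exp(4*t) + exp(4*t), 0]
  [2*t*exp(4*t), 2*t*exp(4*t), exp(4*t)]

Strategy: write A = P · J · P⁻¹ where J is a Jordan canonical form, so e^{tA} = P · e^{tJ} · P⁻¹, and e^{tJ} can be computed block-by-block.

A has Jordan form
J =
  [4, 1, 0]
  [0, 4, 0]
  [0, 0, 4]
(up to reordering of blocks).

Per-block formulas:
  For a 1×1 block at λ = 4: exp(t · [4]) = [e^(4t)].
  For a 2×2 Jordan block J_2(4): exp(t · J_2(4)) = e^(4t)·(I + t·N), where N is the 2×2 nilpotent shift.

After assembling e^{tJ} and conjugating by P, we get:

e^{tA} =
  [-3*t*exp(4*t) + exp(4*t), -3*t*exp(4*t), 0]
  [3*t*exp(4*t), 3*t*exp(4*t) + exp(4*t), 0]
  [2*t*exp(4*t), 2*t*exp(4*t), exp(4*t)]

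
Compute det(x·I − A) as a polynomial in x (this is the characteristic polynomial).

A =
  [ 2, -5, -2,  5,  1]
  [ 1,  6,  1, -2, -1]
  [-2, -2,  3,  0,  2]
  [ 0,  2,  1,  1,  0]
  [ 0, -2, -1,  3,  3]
x^5 - 15*x^4 + 90*x^3 - 270*x^2 + 405*x - 243

Expanding det(x·I − A) (e.g. by cofactor expansion or by noting that A is similar to its Jordan form J, which has the same characteristic polynomial as A) gives
  χ_A(x) = x^5 - 15*x^4 + 90*x^3 - 270*x^2 + 405*x - 243
which factors as (x - 3)^5. The eigenvalues (with algebraic multiplicities) are λ = 3 with multiplicity 5.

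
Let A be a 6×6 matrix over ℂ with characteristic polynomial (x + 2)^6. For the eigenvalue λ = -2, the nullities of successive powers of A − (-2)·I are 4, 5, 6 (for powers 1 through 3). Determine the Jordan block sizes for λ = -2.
Block sizes for λ = -2: [3, 1, 1, 1]

From the dimensions of kernels of powers, the number of Jordan blocks of size at least j is d_j − d_{j−1} where d_j = dim ker(N^j) (with d_0 = 0). Computing the differences gives [4, 1, 1].
The number of blocks of size exactly k is (#blocks of size ≥ k) − (#blocks of size ≥ k + 1), so the partition is: 3 block(s) of size 1, 1 block(s) of size 3.
In nonincreasing order the block sizes are [3, 1, 1, 1].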